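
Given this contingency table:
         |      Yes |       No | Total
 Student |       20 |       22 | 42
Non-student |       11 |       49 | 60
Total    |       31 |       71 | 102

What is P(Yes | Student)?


P(Yes | Student) = 20/(20+22) = 20/42 = 10/21

P(Yes|Student) = 10/21 ≈ 47.62%


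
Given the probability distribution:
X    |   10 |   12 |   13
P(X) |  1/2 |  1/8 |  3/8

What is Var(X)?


E[X] = 91/8
E[X²] = 1051/8
Var(X) = E[X²] - (E[X])² = 1051/8 - 8281/64 = 127/64

Var(X) = 127/64 ≈ 1.9844


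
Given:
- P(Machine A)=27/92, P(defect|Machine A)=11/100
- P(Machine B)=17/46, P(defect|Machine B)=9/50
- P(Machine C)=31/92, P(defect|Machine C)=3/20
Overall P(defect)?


P(B) = Σ P(B|Aᵢ)×P(Aᵢ)
  11/100×27/92 = 297/9200
  9/50×17/46 = 153/2300
  3/20×31/92 = 93/1840
Sum = 687/4600

P(defect) = 687/4600 ≈ 14.93%


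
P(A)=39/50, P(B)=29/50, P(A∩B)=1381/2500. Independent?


P(A)×P(B) = 1131/2500
P(A∩B) = 1381/2500
Not equal → NOT independent

No, not independent


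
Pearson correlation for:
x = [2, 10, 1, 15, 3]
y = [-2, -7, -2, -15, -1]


n=5, Σx=31, Σy=-27, Σxy=-304, Σx²=339, Σy²=283
r = (5×(-304) - 31×(-27))/√((5×339 - 31²)(5×283 - (-27)²))
= -683/√(734×686) = -683/√503524 ≈ -683/709.5943 ≈ -0.9625

r ≈ -0.9625


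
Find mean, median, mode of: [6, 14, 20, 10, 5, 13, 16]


Sorted: [5, 6, 10, 13, 14, 16, 20]
Mean = 84/7 = 12
Median = 13
Freq: {6: 1, 14: 1, 20: 1, 10: 1, 5: 1, 13: 1, 16: 1}
Mode: No mode

Mean=12, Median=13, Mode=No mode


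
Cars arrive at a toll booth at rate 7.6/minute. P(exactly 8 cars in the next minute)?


Poisson(λ=7.6): P(X=8) = e^(-λ)×λ^k/k!
= e^(-7.6) × 7.6^8 / 8!
≈ 0.0005004514334 × 11130347.8745 / 40320 ≈ 0.138150

P(X=8) ≈ 0.138150 ≈ 13.81%


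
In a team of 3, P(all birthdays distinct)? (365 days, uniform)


P(all different) = Π(365-i)/365 for i=0..2
= (365/365)×(364/365)×...×(363/365)
= 0.991796

P ≈ 0.9918 ≈ 99.18%


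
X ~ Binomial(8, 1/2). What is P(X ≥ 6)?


P(X ≥ 6) = Σ P(X=i) for i=6..8
P(X=6) = 7/64
P(X=7) = 1/32
P(X=8) = 1/256
Sum = 37/256

P(X ≥ 6) = 37/256 ≈ 14.45%


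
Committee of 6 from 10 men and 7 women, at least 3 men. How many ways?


Count by #men:
  3M,3W: C(10,3)×C(7,3)=4200
  4M,2W: C(10,4)×C(7,2)=4410
  5M,1W: C(10,5)×C(7,1)=1764
  6M,0W: C(10,6)×C(7,0)=210
Total = 10584

10584


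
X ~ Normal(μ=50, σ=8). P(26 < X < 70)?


z₁=(26-50)/8=-3.0, z₂=(70-50)/8=2.5
P = Φ(2.5) - Φ(-3.0) = 0.993790 - 0.001350 = 0.992440 ≈ 0.9924

P(26 < X < 70) ≈ 0.9924


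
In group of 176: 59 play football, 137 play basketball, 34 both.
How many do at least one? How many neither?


|A∪B| = 59+137-34 = 162
Neither = 176-162 = 14

At least one: 162; Neither: 14


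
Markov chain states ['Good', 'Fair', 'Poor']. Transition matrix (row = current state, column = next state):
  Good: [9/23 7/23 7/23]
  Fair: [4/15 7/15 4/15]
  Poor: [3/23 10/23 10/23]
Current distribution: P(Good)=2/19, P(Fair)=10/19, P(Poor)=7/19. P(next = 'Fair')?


P(next=Fair) = Σᵢ P(now=i)×P(i→Fair)
= 2/19×7/23 + 10/19×7/15 + 7/19×10/23
= 14/437 + 14/57 + 70/437 = 574/1311

P = 574/1311 ≈ 0.4378


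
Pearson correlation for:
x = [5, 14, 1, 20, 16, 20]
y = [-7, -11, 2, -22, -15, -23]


n=6, Σx=76, Σy=-76, Σxy=-1327, Σx²=1278, Σy²=1412
r = (6×(-1327) - 76×(-76))/√((6×1278 - 76²)(6×1412 - (-76)²))
= -2186/√(1892×2696) = -2186/√5100832 ≈ -2186/2258.5022 ≈ -0.9679

r ≈ -0.9679


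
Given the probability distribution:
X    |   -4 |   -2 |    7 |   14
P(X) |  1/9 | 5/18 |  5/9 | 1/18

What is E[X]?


E[X] = Σ x·P(X=x)
= (-4)×(1/9) + (-2)×(5/18) + (7)×(5/9) + (14)×(1/18)
= 11/3

E[X] = 11/3


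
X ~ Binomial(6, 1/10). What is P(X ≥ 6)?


P(X ≥ 6) = Σ P(X=i) for i=6..6
P(X=6) = 1/1000000
Sum = 1/1000000

P(X ≥ 6) = 1/1000000 ≈ 0.00%


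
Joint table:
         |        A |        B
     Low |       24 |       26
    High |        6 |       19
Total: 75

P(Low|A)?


P(Low|A) = 24/(24+6) = 24/30 = 4/5

P = 4/5 ≈ 80.00%


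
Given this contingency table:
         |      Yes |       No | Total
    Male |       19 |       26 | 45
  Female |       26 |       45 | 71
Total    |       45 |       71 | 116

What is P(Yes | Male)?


P(Yes | Male) = 19/(19+26) = 19/45

P(Yes|Male) = 19/45 ≈ 42.22%


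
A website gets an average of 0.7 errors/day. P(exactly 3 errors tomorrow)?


Poisson(λ=0.7): P(X=3) = e^(-λ)×λ^k/k!
= e^(-0.7) × 0.7^3 / 3!
≈ 0.4965853038 × 0.343 / 6 ≈ 0.028388

P(X=3) ≈ 0.028388 ≈ 2.84%


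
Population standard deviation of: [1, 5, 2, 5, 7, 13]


Mean = 33/6 = 11/2
  (1-11/2)²=81/4
  (5-11/2)²=1/4
  (2-11/2)²=49/4
  (5-11/2)²=1/4
  (7-11/2)²=9/4
  (13-11/2)²=225/4
Σ(x-μ)² = 183/2
σ² = (183/2)/6 = 61/4

σ = √(61/4) ≈ 3.9051


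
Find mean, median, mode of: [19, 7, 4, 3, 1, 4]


Sorted: [1, 3, 4, 4, 7, 19]
Mean = 38/6 = 19/3
Median = 4
Freq: {19: 1, 7: 1, 4: 2, 3: 1, 1: 1}
Mode: [4]

Mean=19/3, Median=4, Mode=4


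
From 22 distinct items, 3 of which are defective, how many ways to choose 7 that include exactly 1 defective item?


Choose 1 of the 3 defective items and 6 of the other 19 items:
C(3,1)×C(19,6) = 3×27132 = 81396

81396


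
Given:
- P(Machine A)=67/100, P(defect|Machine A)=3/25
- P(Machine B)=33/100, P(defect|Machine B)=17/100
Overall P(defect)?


P(B) = Σ P(B|Aᵢ)×P(Aᵢ)
  3/25×67/100 = 201/2500
  17/100×33/100 = 561/10000
Sum = 273/2000

P(defect) = 273/2000 ≈ 13.65%


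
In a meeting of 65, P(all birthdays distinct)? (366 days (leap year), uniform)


P(all different) = Π(366-i)/366 for i=0..64
= (366/366)×(365/366)×...×(302/366)
= 0.002358

P ≈ 0.0024 ≈ 0.24%


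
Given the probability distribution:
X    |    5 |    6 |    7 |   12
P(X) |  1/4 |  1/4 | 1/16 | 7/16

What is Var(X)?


E[X] = 135/16
E[X²] = 1301/16
Var(X) = E[X²] - (E[X])² = 1301/16 - 18225/256 = 2591/256

Var(X) = 2591/256 ≈ 10.1211


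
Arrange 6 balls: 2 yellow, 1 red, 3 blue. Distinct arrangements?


6!/(2!×1!×3!) = 60

60


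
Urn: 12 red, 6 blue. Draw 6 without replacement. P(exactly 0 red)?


Hypergeometric: C(12,0)×C(6,6)/C(18,6)
= 1×1/18564 = 1/18564

P(X=0) = 1/18564 ≈ 0.01%


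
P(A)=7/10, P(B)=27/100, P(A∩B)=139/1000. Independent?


P(A)×P(B) = 189/1000
P(A∩B) = 139/1000
Not equal → NOT independent

No, not independent


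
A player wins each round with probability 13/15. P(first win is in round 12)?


Geometric: P(X=12) = (1-p)^(k-1)×p = (2/15)^11×13/15 = 26624/129746337890625

P(X=12) = 26624/129746337890625 ≈ 0.00%


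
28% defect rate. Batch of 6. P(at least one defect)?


P(all good) = (18/25)^6 = 34012224/244140625
P(≥1 defect) = 210128401/244140625

P = 210128401/244140625 ≈ 86.07%


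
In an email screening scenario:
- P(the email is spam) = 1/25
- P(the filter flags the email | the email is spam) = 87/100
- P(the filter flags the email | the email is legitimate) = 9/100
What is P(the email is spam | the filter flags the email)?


Using Bayes' theorem:
P(A|B) = P(B|A)·P(A) / P(B)

P(the filter flags the email) = 87/100 × 1/25 + 9/100 × 24/25
= 87/2500 + 54/625 = 303/2500

P(the email is spam|the filter flags the email) = (87/2500) / (303/2500) = 29/101

P(the email is spam|the filter flags the email) = 29/101 ≈ 28.71%


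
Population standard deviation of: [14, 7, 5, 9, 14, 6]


Mean = 55/6
  (14-55/6)²=841/36
  (7-55/6)²=169/36
  (5-55/6)²=625/36
  (9-55/6)²=1/36
  (14-55/6)²=841/36
  (6-55/6)²=361/36
Σ(x-μ)² = 473/6
σ² = (473/6)/6 = 473/36

σ = √(473/36) ≈ 3.6248


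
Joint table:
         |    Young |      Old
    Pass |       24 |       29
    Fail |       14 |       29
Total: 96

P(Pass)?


P(Pass) = (24+29)/96 = 53/96

P(Pass) = 53/96 ≈ 55.21%


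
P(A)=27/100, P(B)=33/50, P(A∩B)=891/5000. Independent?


P(A)×P(B) = 891/5000
P(A∩B) = 891/5000
Equal ✓ → Independent

Yes, independent


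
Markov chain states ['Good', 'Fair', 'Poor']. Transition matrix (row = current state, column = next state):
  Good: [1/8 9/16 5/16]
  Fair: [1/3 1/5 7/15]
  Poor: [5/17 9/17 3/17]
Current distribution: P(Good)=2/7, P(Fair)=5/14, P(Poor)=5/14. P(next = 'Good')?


P(next=Good) = Σᵢ P(now=i)×P(i→Good)
= 2/7×1/8 + 5/14×1/3 + 5/14×5/17
= 1/28 + 5/42 + 25/238 = 53/204

P = 53/204 ≈ 0.2598


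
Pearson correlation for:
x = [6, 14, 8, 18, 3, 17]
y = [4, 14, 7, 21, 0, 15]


n=6, Σx=66, Σy=61, Σxy=909, Σx²=918, Σy²=927
r = (6×909 - 66×61)/√((6×918 - 66²)(6×927 - 61²))
= 1428/√(1152×1841) = 1428/√2120832 ≈ 1428/1456.3077 ≈ 0.9806

r ≈ 0.9806


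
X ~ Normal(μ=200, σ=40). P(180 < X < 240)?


z₁=(180-200)/40=-0.5, z₂=(240-200)/40=1.0
P = Φ(1.0) - Φ(-0.5) = 0.841345 - 0.308538 = 0.532807 ≈ 0.5328

P(180 < X < 240) ≈ 0.5328


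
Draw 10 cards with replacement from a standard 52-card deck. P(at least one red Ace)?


P(not a red Ace) = 50/52 = 25/26
P(none in 10 draws) = (25/26)^10 = 95367431640625/141167095653376
P(≥1 red Ace) = 1 - 95367431640625/141167095653376 = 45799664012751/141167095653376

P = 45799664012751/141167095653376 ≈ 32.44%


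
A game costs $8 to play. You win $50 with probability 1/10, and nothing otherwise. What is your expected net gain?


E[gain] = (50-8)×1/10 + (-8)×9/10
= 21/5 - 36/5 = -3

Expected net gain = $-3 ≈ $-3.00


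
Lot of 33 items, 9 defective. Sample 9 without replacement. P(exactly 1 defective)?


Hypergeometric: C(9,1)×C(24,8)/C(33,9)
= 9×735471/38567100 = 200583/1168700

P(X=1) = 200583/1168700 ≈ 17.16%


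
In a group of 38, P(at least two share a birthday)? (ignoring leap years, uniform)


P(all different) = Π(365-i)/365 for i=0..37
= 0.135932
P(match) = 1 - 0.135932 = 0.864068

P ≈ 0.8641 ≈ 86.41%


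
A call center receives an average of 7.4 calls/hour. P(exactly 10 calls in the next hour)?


Poisson(λ=7.4): P(X=10) = e^(-λ)×λ^k/k!
= e^(-7.4) × 7.4^10 / 10!
≈ 0.0006112527611 × 492399039.736 / 3628800 ≈ 0.082942

P(X=10) ≈ 0.082942 ≈ 8.29%


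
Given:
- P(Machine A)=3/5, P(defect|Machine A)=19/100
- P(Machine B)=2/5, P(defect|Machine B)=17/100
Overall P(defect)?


P(B) = Σ P(B|Aᵢ)×P(Aᵢ)
  19/100×3/5 = 57/500
  17/100×2/5 = 17/250
Sum = 91/500

P(defect) = 91/500 ≈ 18.20%


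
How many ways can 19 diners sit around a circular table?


Circular arrangements of 19 distinct objects: fix one position to break rotational symmetry.
(n-1)! = 18! = 6402373705728000

6402373705728000


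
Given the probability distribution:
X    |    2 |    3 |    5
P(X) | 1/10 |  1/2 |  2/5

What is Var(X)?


E[X] = 37/10
E[X²] = 149/10
Var(X) = E[X²] - (E[X])² = 149/10 - 1369/100 = 121/100

Var(X) = 121/100 ≈ 1.2100


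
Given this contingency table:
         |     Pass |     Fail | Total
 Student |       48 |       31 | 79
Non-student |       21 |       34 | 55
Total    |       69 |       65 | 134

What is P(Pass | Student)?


P(Pass | Student) = 48/(48+31) = 48/79

P(Pass|Student) = 48/79 ≈ 60.76%


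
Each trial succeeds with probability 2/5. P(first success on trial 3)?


Geometric: P(X=3) = (1-p)^(k-1)×p = (3/5)^2×2/5 = 18/125

P(X=3) = 18/125 ≈ 14.40%


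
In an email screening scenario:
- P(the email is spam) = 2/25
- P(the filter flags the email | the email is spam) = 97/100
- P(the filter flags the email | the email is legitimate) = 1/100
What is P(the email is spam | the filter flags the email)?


Using Bayes' theorem:
P(A|B) = P(B|A)·P(A) / P(B)

P(the filter flags the email) = 97/100 × 2/25 + 1/100 × 23/25
= 97/1250 + 23/2500 = 217/2500

P(the email is spam|the filter flags the email) = (97/1250) / (217/2500) = 194/217

P(the email is spam|the filter flags the email) = 194/217 ≈ 89.40%


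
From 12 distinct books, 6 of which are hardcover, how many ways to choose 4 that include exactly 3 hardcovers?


Choose 3 of the 6 hardcovers and 1 of the other 6 books:
C(6,3)×C(6,1) = 20×6 = 120

120


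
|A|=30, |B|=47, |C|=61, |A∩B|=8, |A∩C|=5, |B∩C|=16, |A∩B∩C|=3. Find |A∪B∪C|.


|A∪B∪C| = 30+47+61-8-5-16+3 = 112

|A∪B∪C| = 112


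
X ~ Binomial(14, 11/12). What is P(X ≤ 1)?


P(X ≤ 1) = Σ P(X=i) for i=0..1
P(X=0) = 1/1283918464548864
P(X=1) = 77/641959232274432
Sum = 155/1283918464548864

P(X ≤ 1) = 155/1283918464548864 ≈ 0.00%


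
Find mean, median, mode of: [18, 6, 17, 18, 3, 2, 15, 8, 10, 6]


Sorted: [2, 3, 6, 6, 8, 10, 15, 17, 18, 18]
Mean = 103/10
Median = 9
Freq: {18: 2, 6: 2, 17: 1, 3: 1, 2: 1, 15: 1, 8: 1, 10: 1}
Mode: [6, 18]

Mean=103/10, Median=9, Mode=[6, 18]


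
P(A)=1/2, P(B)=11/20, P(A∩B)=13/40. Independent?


P(A)×P(B) = 11/40
P(A∩B) = 13/40
Not equal → NOT independent

No, not independent


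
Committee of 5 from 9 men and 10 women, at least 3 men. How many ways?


Count by #men:
  3M,2W: C(9,3)×C(10,2)=3780
  4M,1W: C(9,4)×C(10,1)=1260
  5M,0W: C(9,5)×C(10,0)=126
Total = 5166

5166


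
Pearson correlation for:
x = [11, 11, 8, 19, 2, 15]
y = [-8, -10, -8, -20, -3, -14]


n=6, Σx=66, Σy=-63, Σxy=-858, Σx²=896, Σy²=833
r = (6×(-858) - 66×(-63))/√((6×896 - 66²)(6×833 - (-63)²))
= -990/√(1020×1029) = -990/√1049580 ≈ -990/1024.4901 ≈ -0.9663

r ≈ -0.9663


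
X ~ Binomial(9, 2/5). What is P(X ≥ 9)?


P(X ≥ 9) = Σ P(X=i) for i=9..9
P(X=9) = 512/1953125
Sum = 512/1953125

P(X ≥ 9) = 512/1953125 ≈ 0.03%


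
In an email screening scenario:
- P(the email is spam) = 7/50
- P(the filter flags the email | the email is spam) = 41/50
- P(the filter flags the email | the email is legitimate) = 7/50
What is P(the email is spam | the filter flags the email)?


Using Bayes' theorem:
P(A|B) = P(B|A)·P(A) / P(B)

P(the filter flags the email) = 41/50 × 7/50 + 7/50 × 43/50
= 287/2500 + 301/2500 = 147/625

P(the email is spam|the filter flags the email) = (287/2500) / (147/625) = 41/84

P(the email is spam|the filter flags the email) = 41/84 ≈ 48.81%


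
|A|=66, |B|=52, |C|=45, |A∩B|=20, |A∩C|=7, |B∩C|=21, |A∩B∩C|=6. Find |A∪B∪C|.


|A∪B∪C| = 66+52+45-20-7-21+6 = 121

|A∪B∪C| = 121


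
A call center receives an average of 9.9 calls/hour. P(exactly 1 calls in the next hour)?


Poisson(λ=9.9): P(X=1) = e^(-λ)×λ^k/k!
= e^(-9.9) × 9.9^1 / 1!
≈ 5.017468206e-05 × 9.9 / 1 ≈ 0.000497

P(X=1) ≈ 0.000497 ≈ 0.05%


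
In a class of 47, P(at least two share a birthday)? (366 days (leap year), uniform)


P(all different) = Π(366-i)/366 for i=0..46
= 0.045628
P(match) = 1 - 0.045628 = 0.954372

P ≈ 0.9544 ≈ 95.44%


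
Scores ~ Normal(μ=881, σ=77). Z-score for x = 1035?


z = (x - μ)/σ = (1035 - 881)/77 = 2.0

z = 2.0


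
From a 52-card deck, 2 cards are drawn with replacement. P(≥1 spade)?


P(not a spade) = 39/52 = 3/4
P(none in 2 draws) = (3/4)^2 = 9/16
P(≥1 spade) = 1 - 9/16 = 7/16

P = 7/16 ≈ 43.75%


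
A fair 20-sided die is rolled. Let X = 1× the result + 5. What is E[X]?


E[die] = (1+20)/2 = 21/2
E[X] = 1×21/2 + 5 = 31/2

E[X] = 31/2


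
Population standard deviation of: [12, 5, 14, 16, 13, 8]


Mean = 68/6 = 34/3
  (12-34/3)²=4/9
  (5-34/3)²=361/9
  (14-34/3)²=64/9
  (16-34/3)²=196/9
  (13-34/3)²=25/9
  (8-34/3)²=100/9
Σ(x-μ)² = 250/3
σ² = (250/3)/6 = 125/9

σ = √(125/9) ≈ 3.7268


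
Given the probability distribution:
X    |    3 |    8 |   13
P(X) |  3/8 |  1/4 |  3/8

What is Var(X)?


E[X] = 8
E[X²] = 331/4
Var(X) = E[X²] - (E[X])² = 331/4 - 64 = 75/4

Var(X) = 75/4 ≈ 18.7500


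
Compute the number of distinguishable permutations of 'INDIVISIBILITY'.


Letters: 14, freq: {'I': 6, 'N': 1, 'D': 1, 'V': 1, 'S': 1, 'B': 1, 'L': 1, 'T': 1, 'Y': 1}
14!/(6!×1!×1!×1!×1!×1!×1!×1!×1!) = 87178291200/720 = 121080960

121080960


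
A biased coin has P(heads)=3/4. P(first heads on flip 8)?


Geometric: P(X=8) = (1-p)^(k-1)×p = (1/4)^7×3/4 = 3/65536

P(X=8) = 3/65536 ≈ 0.00%


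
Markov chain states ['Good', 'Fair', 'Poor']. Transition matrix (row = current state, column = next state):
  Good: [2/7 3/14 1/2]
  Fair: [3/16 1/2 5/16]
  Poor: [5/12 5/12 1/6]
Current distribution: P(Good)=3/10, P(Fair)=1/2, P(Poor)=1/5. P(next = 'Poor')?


P(next=Poor) = Σᵢ P(now=i)×P(i→Poor)
= 3/10×1/2 + 1/2×5/16 + 1/5×1/6
= 3/20 + 5/32 + 1/30 = 163/480

P = 163/480 ≈ 0.3396


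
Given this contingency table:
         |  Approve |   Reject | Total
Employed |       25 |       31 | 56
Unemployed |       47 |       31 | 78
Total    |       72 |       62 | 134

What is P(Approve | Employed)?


P(Approve | Employed) = 25/(25+31) = 25/56

P(Approve|Employed) = 25/56 ≈ 44.64%


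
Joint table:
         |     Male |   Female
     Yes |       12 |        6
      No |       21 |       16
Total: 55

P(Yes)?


P(Yes) = (12+6)/55 = 18/55

P(Yes) = 18/55 ≈ 32.73%


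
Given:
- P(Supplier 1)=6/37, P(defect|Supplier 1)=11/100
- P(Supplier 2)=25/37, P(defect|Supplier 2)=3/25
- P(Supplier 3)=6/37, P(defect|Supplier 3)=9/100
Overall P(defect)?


P(B) = Σ P(B|Aᵢ)×P(Aᵢ)
  11/100×6/37 = 33/1850
  3/25×25/37 = 3/37
  9/100×6/37 = 27/1850
Sum = 21/185

P(defect) = 21/185 ≈ 11.35%


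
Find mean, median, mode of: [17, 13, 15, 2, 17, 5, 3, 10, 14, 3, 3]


Sorted: [2, 3, 3, 3, 5, 10, 13, 14, 15, 17, 17]
Mean = 102/11
Median = 10
Freq: {17: 2, 13: 1, 15: 1, 2: 1, 5: 1, 3: 3, 10: 1, 14: 1}
Mode: [3]

Mean=102/11, Median=10, Mode=3


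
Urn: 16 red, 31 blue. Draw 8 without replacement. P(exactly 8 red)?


Hypergeometric: C(16,8)×C(31,0)/C(47,8)
= 12870×1/314457495 = 78/1905803

P(X=8) = 78/1905803 ≈ 0.00%


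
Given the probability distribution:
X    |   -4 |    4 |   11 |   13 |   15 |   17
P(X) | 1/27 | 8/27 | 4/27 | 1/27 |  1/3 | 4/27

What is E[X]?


E[X] = Σ x·P(X=x)
= (-4)×(1/27) + (4)×(8/27) + (11)×(4/27) + (13)×(1/27) + (15)×(1/3) + (17)×(4/27)
= 32/3

E[X] = 32/3


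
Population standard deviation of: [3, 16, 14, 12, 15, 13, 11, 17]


Mean = 101/8
  (3-101/8)²=5929/64
  (16-101/8)²=729/64
  (14-101/8)²=121/64
  (12-101/8)²=25/64
  (15-101/8)²=361/64
  (13-101/8)²=9/64
  (11-101/8)²=169/64
  (17-101/8)²=1225/64
Σ(x-μ)² = 1071/8
σ² = (1071/8)/8 = 1071/64

σ = √(1071/64) ≈ 4.0908


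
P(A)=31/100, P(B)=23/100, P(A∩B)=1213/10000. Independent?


P(A)×P(B) = 713/10000
P(A∩B) = 1213/10000
Not equal → NOT independent

No, not independent


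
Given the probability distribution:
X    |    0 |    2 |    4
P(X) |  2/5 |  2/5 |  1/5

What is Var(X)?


E[X] = 8/5
E[X²] = 24/5
Var(X) = E[X²] - (E[X])² = 24/5 - 64/25 = 56/25

Var(X) = 56/25 ≈ 2.2400


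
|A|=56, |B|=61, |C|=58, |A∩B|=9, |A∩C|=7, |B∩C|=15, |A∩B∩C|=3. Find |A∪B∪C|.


|A∪B∪C| = 56+61+58-9-7-15+3 = 147

|A∪B∪C| = 147


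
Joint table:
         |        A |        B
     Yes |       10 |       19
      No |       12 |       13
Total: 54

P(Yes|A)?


P(Yes|A) = 10/(10+12) = 10/22 = 5/11

P = 5/11 ≈ 45.45%


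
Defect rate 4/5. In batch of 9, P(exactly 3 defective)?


Binomial: P(X=3) = C(9,3)×p^3×(1-p)^6
= 84 × 64/125 × 1/15625 = 5376/1953125

P(X=3) = 5376/1953125 ≈ 0.28%


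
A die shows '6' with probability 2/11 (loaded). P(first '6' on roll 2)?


Geometric: P(X=2) = (1-p)^(k-1)×p = (9/11)^1×2/11 = 18/121

P(X=2) = 18/121 ≈ 14.88%


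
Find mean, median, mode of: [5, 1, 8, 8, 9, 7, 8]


Sorted: [1, 5, 7, 8, 8, 8, 9]
Mean = 46/7
Median = 8
Freq: {5: 1, 1: 1, 8: 3, 9: 1, 7: 1}
Mode: [8]

Mean=46/7, Median=8, Mode=8


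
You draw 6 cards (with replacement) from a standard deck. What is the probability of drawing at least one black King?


P(not a black King) = 50/52 = 25/26
P(none in 6 draws) = (25/26)^6 = 244140625/308915776
P(≥1 black King) = 1 - 244140625/308915776 = 64775151/308915776

P = 64775151/308915776 ≈ 20.97%


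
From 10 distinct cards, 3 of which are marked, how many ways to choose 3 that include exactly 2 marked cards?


Choose 2 of the 3 marked cards and 1 of the other 7 cards:
C(3,2)×C(7,1) = 3×7 = 21

21


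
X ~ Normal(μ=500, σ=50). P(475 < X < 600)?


z₁=(475-500)/50=-0.5, z₂=(600-500)/50=2.0
P = Φ(2.0) - Φ(-0.5) = 0.977250 - 0.308538 = 0.668712 ≈ 0.6687

P(475 < X < 600) ≈ 0.6687


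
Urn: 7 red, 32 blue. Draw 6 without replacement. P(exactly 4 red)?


Hypergeometric: C(7,4)×C(32,2)/C(39,6)
= 35×496/3262623 = 2480/466089

P(X=4) = 2480/466089 ≈ 0.53%


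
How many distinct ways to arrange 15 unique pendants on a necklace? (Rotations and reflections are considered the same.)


Free circular arrangements: rotations and reflections both identified.
(n-1)!/2 = 14!/2 = 87178291200/2 = 43589145600

43589145600


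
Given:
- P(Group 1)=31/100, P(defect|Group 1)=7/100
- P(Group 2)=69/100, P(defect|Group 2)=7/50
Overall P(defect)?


P(B) = Σ P(B|Aᵢ)×P(Aᵢ)
  7/100×31/100 = 217/10000
  7/50×69/100 = 483/5000
Sum = 1183/10000

P(defect) = 1183/10000 ≈ 11.83%


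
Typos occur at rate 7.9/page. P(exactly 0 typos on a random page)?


Poisson(λ=7.9): P(X=0) = e^(-λ)×λ^k/k!
= e^(-7.9) × 7.9^0 / 0!
≈ 0.0003707435405 × 1 / 1 ≈ 0.000371

P(X=0) ≈ 0.000371 ≈ 0.04%


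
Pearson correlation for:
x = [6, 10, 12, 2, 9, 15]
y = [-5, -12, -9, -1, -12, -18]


n=6, Σx=54, Σy=-57, Σxy=-638, Σx²=590, Σy²=719
r = (6×(-638) - 54×(-57))/√((6×590 - 54²)(6×719 - (-57)²))
= -750/√(624×1065) = -750/√664560 ≈ -750/815.2055 ≈ -0.9200

r ≈ -0.9200


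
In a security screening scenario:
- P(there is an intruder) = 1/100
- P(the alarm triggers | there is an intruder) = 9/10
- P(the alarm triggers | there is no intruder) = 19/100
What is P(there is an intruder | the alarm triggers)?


Using Bayes' theorem:
P(A|B) = P(B|A)·P(A) / P(B)

P(the alarm triggers) = 9/10 × 1/100 + 19/100 × 99/100
= 9/1000 + 1881/10000 = 1971/10000

P(there is an intruder|the alarm triggers) = (9/1000) / (1971/10000) = 10/219

P(there is an intruder|the alarm triggers) = 10/219 ≈ 4.57%


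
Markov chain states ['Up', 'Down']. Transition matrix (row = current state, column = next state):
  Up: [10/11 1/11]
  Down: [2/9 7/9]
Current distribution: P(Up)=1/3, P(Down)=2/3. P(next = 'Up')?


P(next=Up) = Σᵢ P(now=i)×P(i→Up)
= 1/3×10/11 + 2/3×2/9
= 10/33 + 4/27 = 134/297

P = 134/297 ≈ 0.4512


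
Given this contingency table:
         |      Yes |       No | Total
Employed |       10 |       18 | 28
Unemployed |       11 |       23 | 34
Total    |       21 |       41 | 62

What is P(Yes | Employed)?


P(Yes | Employed) = 10/(10+18) = 10/28 = 5/14

P(Yes|Employed) = 5/14 ≈ 35.71%


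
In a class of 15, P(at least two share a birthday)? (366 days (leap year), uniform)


P(all different) = Π(366-i)/366 for i=0..14
= 0.747702
P(match) = 1 - 0.747702 = 0.252298

P ≈ 0.2523 ≈ 25.23%


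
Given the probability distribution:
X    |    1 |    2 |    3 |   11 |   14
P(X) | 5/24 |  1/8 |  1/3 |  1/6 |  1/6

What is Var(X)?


E[X] = 45/8
E[X²] = 1357/24
Var(X) = E[X²] - (E[X])² = 1357/24 - 2025/64 = 4781/192

Var(X) = 4781/192 ≈ 24.9010


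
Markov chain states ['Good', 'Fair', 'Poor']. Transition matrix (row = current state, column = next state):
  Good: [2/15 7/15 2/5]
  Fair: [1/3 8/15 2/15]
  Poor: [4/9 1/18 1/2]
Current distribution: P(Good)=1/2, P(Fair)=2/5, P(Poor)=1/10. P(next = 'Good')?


P(next=Good) = Σᵢ P(now=i)×P(i→Good)
= 1/2×2/15 + 2/5×1/3 + 1/10×4/9
= 1/15 + 2/15 + 2/45 = 11/45

P = 11/45 ≈ 0.2444


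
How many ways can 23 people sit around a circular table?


Circular arrangements of 23 distinct objects: fix one position to break rotational symmetry.
(n-1)! = 22! = 1124000727777607680000

1124000727777607680000


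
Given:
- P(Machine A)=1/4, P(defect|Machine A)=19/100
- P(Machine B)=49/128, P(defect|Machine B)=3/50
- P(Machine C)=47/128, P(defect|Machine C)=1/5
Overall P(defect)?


P(B) = Σ P(B|Aᵢ)×P(Aᵢ)
  19/100×1/4 = 19/400
  3/50×49/128 = 147/6400
  1/5×47/128 = 47/640
Sum = 921/6400

P(defect) = 921/6400 ≈ 14.39%


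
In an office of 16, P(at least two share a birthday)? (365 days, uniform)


P(all different) = Π(365-i)/365 for i=0..15
= 0.716396
P(match) = 1 - 0.716396 = 0.283604

P ≈ 0.2836 ≈ 28.36%


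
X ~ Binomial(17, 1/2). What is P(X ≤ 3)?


P(X ≤ 3) = Σ P(X=i) for i=0..3
P(X=0) = 1/131072
P(X=1) = 17/131072
P(X=2) = 17/16384
P(X=3) = 85/16384
Sum = 417/65536

P(X ≤ 3) = 417/65536 ≈ 0.64%


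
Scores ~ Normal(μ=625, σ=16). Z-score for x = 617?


z = (x - μ)/σ = (617 - 625)/16 = -0.5

z = -0.5


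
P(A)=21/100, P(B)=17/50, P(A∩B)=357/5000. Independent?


P(A)×P(B) = 357/5000
P(A∩B) = 357/5000
Equal ✓ → Independent

Yes, independent


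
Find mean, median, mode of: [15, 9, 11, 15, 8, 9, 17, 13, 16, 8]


Sorted: [8, 8, 9, 9, 11, 13, 15, 15, 16, 17]
Mean = 121/10
Median = 12
Freq: {15: 2, 9: 2, 11: 1, 8: 2, 17: 1, 13: 1, 16: 1}
Mode: [8, 9, 15]

Mean=121/10, Median=12, Mode=[8, 9, 15]


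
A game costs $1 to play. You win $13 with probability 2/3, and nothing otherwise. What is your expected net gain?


E[gain] = (13-1)×2/3 + (-1)×1/3
= 8 - 1/3 = 23/3

Expected net gain = $23/3 ≈ $7.67


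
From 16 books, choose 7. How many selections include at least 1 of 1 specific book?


Complement: C(16,7) - C(15,7) = 11440 - 6435 = 5005

5005


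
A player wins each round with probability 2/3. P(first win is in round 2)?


Geometric: P(X=2) = (1-p)^(k-1)×p = (1/3)^1×2/3 = 2/9

P(X=2) = 2/9 ≈ 22.22%


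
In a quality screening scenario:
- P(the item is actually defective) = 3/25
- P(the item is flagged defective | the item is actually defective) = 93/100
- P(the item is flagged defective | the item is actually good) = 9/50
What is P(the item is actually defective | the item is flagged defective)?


Using Bayes' theorem:
P(A|B) = P(B|A)·P(A) / P(B)

P(the item is flagged defective) = 93/100 × 3/25 + 9/50 × 22/25
= 279/2500 + 99/625 = 27/100

P(the item is actually defective|the item is flagged defective) = (279/2500) / (27/100) = 31/75

P(the item is actually defective|the item is flagged defective) = 31/75 ≈ 41.33%


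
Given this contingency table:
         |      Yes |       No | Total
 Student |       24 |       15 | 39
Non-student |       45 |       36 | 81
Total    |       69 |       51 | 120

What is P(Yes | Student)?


P(Yes | Student) = 24/(24+15) = 24/39 = 8/13

P(Yes|Student) = 8/13 ≈ 61.54%


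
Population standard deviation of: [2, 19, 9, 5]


Mean = 35/4
  (2-35/4)²=729/16
  (19-35/4)²=1681/16
  (9-35/4)²=1/16
  (5-35/4)²=225/16
Σ(x-μ)² = 659/4
σ² = (659/4)/4 = 659/16

σ = √(659/16) ≈ 6.4177


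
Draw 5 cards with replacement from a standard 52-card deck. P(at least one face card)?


P(not a face card) = 40/52 = 10/13
P(none in 5 draws) = (10/13)^5 = 100000/371293
P(≥1 face card) = 1 - 100000/371293 = 271293/371293

P = 271293/371293 ≈ 73.07%


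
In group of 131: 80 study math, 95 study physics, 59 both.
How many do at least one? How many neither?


|A∪B| = 80+95-59 = 116
Neither = 131-116 = 15

At least one: 116; Neither: 15


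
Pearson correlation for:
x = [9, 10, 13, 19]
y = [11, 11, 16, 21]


n=4, Σx=51, Σy=59, Σxy=816, Σx²=711, Σy²=939
r = (4×816 - 51×59)/√((4×711 - 51²)(4×939 - 59²))
= 255/√(243×275) = 255/√66825 ≈ 255/258.5053 ≈ 0.9864

r ≈ 0.9864


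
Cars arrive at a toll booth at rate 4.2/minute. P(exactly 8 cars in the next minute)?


Poisson(λ=4.2): P(X=8) = e^(-λ)×λ^k/k!
= e^(-4.2) × 4.2^8 / 8!
≈ 0.01499557682 × 96826.5199642 / 40320 ≈ 0.036011

P(X=8) ≈ 0.036011 ≈ 3.60%


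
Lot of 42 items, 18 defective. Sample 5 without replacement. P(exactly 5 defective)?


Hypergeometric: C(18,5)×C(24,0)/C(42,5)
= 8568×1/850668 = 102/10127

P(X=5) = 102/10127 ≈ 1.01%


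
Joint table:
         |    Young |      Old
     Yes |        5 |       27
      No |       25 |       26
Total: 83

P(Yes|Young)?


P(Yes|Young) = 5/(5+25) = 5/30 = 1/6

P = 1/6 ≈ 16.67%


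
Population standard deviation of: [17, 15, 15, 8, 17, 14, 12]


Mean = 98/7 = 14
  (17-14)²=9
  (15-14)²=1
  (15-14)²=1
  (8-14)²=36
  (17-14)²=9
  (14-14)²=0
  (12-14)²=4
Σ(x-μ)² = 60
σ² = 60/7

σ = √(60/7) ≈ 2.9277


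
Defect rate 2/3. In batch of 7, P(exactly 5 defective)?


Binomial: P(X=5) = C(7,5)×p^5×(1-p)^2
= 21 × 32/243 × 1/9 = 224/729

P(X=5) = 224/729 ≈ 30.73%


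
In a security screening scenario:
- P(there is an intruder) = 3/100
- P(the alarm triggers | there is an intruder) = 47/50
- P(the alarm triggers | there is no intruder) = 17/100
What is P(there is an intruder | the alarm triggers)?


Using Bayes' theorem:
P(A|B) = P(B|A)·P(A) / P(B)

P(the alarm triggers) = 47/50 × 3/100 + 17/100 × 97/100
= 141/5000 + 1649/10000 = 1931/10000

P(there is an intruder|the alarm triggers) = (141/5000) / (1931/10000) = 282/1931

P(there is an intruder|the alarm triggers) = 282/1931 ≈ 14.60%


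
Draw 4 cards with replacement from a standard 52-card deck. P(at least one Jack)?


P(not a Jack) = 48/52 = 12/13
P(none in 4 draws) = (12/13)^4 = 20736/28561
P(≥1 Jack) = 1 - 20736/28561 = 7825/28561

P = 7825/28561 ≈ 27.40%


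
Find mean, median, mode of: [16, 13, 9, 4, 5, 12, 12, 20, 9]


Sorted: [4, 5, 9, 9, 12, 12, 13, 16, 20]
Mean = 100/9
Median = 12
Freq: {16: 1, 13: 1, 9: 2, 4: 1, 5: 1, 12: 2, 20: 1}
Mode: [9, 12]

Mean=100/9, Median=12, Mode=[9, 12]


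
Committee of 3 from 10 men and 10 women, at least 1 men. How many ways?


Count by #men:
  1M,2W: C(10,1)×C(10,2)=450
  2M,1W: C(10,2)×C(10,1)=450
  3M,0W: C(10,3)×C(10,0)=120
Total = 1020

1020


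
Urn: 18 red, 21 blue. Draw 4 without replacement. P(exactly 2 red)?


Hypergeometric: C(18,2)×C(21,2)/C(39,4)
= 153×210/82251 = 3570/9139

P(X=2) = 3570/9139 ≈ 39.06%


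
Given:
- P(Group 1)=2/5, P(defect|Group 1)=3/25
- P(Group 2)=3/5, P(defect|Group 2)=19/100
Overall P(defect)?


P(B) = Σ P(B|Aᵢ)×P(Aᵢ)
  3/25×2/5 = 6/125
  19/100×3/5 = 57/500
Sum = 81/500

P(defect) = 81/500 ≈ 16.20%


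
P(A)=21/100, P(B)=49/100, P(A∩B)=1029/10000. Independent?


P(A)×P(B) = 1029/10000
P(A∩B) = 1029/10000
Equal ✓ → Independent

Yes, independent


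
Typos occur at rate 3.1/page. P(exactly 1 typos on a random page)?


Poisson(λ=3.1): P(X=1) = e^(-λ)×λ^k/k!
= e^(-3.1) × 3.1^1 / 1!
≈ 0.04504920239 × 3.1 / 1 ≈ 0.139653

P(X=1) ≈ 0.139653 ≈ 13.97%


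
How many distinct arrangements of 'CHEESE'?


Letters: 6, freq: {'C': 1, 'H': 1, 'E': 3, 'S': 1}
6!/(1!×1!×3!×1!) = 720/6 = 120

120


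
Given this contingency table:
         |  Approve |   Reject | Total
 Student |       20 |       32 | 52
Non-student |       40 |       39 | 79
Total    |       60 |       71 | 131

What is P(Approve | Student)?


P(Approve | Student) = 20/(20+32) = 20/52 = 5/13

P(Approve|Student) = 5/13 ≈ 38.46%


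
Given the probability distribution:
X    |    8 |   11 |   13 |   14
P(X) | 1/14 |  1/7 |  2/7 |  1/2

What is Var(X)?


E[X] = 90/7
E[X²] = 1177/7
Var(X) = E[X²] - (E[X])² = 1177/7 - 8100/49 = 139/49

Var(X) = 139/49 ≈ 2.8367


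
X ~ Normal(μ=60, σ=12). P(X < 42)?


z = (42-60)/12 = -1.5
P(Z < -1.5) = 0.0668

P(X < 42) ≈ 0.0668


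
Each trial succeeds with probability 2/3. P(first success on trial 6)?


Geometric: P(X=6) = (1-p)^(k-1)×p = (1/3)^5×2/3 = 2/729

P(X=6) = 2/729 ≈ 0.27%


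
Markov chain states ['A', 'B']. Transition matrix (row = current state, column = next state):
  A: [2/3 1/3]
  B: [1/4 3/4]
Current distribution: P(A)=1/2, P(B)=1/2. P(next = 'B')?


P(next=B) = Σᵢ P(now=i)×P(i→B)
= 1/2×1/3 + 1/2×3/4
= 1/6 + 3/8 = 13/24

P = 13/24 ≈ 0.5417


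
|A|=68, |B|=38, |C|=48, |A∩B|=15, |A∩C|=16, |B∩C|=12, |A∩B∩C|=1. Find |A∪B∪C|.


|A∪B∪C| = 68+38+48-15-16-12+1 = 112

|A∪B∪C| = 112


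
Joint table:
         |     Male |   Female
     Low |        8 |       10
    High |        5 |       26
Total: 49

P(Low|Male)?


P(Low|Male) = 8/(8+5) = 8/13

P = 8/13 ≈ 61.54%


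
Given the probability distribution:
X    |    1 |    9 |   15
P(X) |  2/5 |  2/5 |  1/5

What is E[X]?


E[X] = Σ x·P(X=x)
= (1)×(2/5) + (9)×(2/5) + (15)×(1/5)
= 7

E[X] = 7


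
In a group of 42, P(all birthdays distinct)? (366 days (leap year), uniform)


P(all different) = Π(366-i)/366 for i=0..41
= (366/366)×(365/366)×...×(325/366)
= 0.086572

P ≈ 0.0866 ≈ 8.66%


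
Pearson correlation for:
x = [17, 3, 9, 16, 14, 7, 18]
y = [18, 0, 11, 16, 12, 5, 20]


n=7, Σx=84, Σy=82, Σxy=1224, Σx²=1204, Σy²=1270
r = (7×1224 - 84×82)/√((7×1204 - 84²)(7×1270 - 82²))
= 1680/√(1372×2166) = 1680/√2971752 ≈ 1680/1723.8770 ≈ 0.9745

r ≈ 0.9745


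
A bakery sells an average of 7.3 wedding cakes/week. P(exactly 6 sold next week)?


Poisson(λ=7.3): P(X=6) = e^(-λ)×λ^k/k!
= e^(-7.3) × 7.3^6 / 6!
≈ 0.0006755387752 × 151334.226289 / 720 ≈ 0.141989

P(X=6) ≈ 0.141989 ≈ 14.20%


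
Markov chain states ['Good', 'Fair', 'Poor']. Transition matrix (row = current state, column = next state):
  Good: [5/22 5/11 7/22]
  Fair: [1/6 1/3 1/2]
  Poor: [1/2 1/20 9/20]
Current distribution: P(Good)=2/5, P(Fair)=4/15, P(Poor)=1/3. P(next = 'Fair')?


P(next=Fair) = Σᵢ P(now=i)×P(i→Fair)
= 2/5×5/11 + 4/15×1/3 + 1/3×1/20
= 2/11 + 4/45 + 1/60 = 569/1980

P = 569/1980 ≈ 0.2874


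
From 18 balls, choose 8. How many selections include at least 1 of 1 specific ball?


Complement: C(18,8) - C(17,8) = 43758 - 24310 = 19448

19448


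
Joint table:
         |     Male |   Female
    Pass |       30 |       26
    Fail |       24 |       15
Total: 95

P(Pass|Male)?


P(Pass|Male) = 30/(30+24) = 30/54 = 5/9

P = 5/9 ≈ 55.56%


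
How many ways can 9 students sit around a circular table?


Circular arrangements of 9 distinct objects: fix one position to break rotational symmetry.
(n-1)! = 8! = 40320

40320


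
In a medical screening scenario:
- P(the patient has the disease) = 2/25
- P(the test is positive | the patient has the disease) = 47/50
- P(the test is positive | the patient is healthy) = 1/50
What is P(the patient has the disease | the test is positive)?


Using Bayes' theorem:
P(A|B) = P(B|A)·P(A) / P(B)

P(the test is positive) = 47/50 × 2/25 + 1/50 × 23/25
= 47/625 + 23/1250 = 117/1250

P(the patient has the disease|the test is positive) = (47/625) / (117/1250) = 94/117

P(the patient has the disease|the test is positive) = 94/117 ≈ 80.34%


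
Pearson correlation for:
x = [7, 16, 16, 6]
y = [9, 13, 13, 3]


n=4, Σx=45, Σy=38, Σxy=497, Σx²=597, Σy²=428
r = (4×497 - 45×38)/√((4×597 - 45²)(4×428 - 38²))
= 278/√(363×268) = 278/√97284 ≈ 278/311.9038 ≈ 0.8913

r ≈ 0.8913


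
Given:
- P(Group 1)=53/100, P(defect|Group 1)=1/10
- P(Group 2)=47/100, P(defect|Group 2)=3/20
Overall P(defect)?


P(B) = Σ P(B|Aᵢ)×P(Aᵢ)
  1/10×53/100 = 53/1000
  3/20×47/100 = 141/2000
Sum = 247/2000

P(defect) = 247/2000 ≈ 12.35%


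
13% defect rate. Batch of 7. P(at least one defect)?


P(all good) = (87/100)^7 = 37725479487783/100000000000000
P(≥1 defect) = 62274520512217/100000000000000

P = 62274520512217/100000000000000 ≈ 62.27%


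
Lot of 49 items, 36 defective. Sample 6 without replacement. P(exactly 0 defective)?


Hypergeometric: C(36,0)×C(13,6)/C(49,6)
= 1×1716/13983816 = 13/105938

P(X=0) = 13/105938 ≈ 0.01%


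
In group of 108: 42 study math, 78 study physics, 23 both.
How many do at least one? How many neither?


|A∪B| = 42+78-23 = 97
Neither = 108-97 = 11

At least one: 97; Neither: 11


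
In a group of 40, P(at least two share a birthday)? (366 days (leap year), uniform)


P(all different) = Π(366-i)/366 for i=0..39
= 0.109455
P(match) = 1 - 0.109455 = 0.890545

P ≈ 0.8905 ≈ 89.05%


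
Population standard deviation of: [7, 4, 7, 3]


Mean = 21/4
  (7-21/4)²=49/16
  (4-21/4)²=25/16
  (7-21/4)²=49/16
  (3-21/4)²=81/16
Σ(x-μ)² = 51/4
σ² = (51/4)/4 = 51/16

σ = √(51/16) ≈ 1.7854


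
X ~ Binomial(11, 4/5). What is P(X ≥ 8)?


P(X ≥ 8) = Σ P(X=i) for i=8..11
P(X=8) = 2162688/9765625
P(X=9) = 2883584/9765625
P(X=10) = 11534336/48828125
P(X=11) = 4194304/48828125
Sum = 65536/78125

P(X ≥ 8) = 65536/78125 ≈ 83.89%


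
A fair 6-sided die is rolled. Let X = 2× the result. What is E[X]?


E[die] = (1+6)/2 = 7/2
E[X] = 2 × 7/2 = 7

E[X] = 7


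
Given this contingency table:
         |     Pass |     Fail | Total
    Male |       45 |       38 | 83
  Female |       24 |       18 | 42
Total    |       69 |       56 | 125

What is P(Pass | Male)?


P(Pass | Male) = 45/(45+38) = 45/83

P(Pass|Male) = 45/83 ≈ 54.22%


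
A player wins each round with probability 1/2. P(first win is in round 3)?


Geometric: P(X=3) = (1-p)^(k-1)×p = (1/2)^2×1/2 = 1/8

P(X=3) = 1/8 ≈ 12.50%


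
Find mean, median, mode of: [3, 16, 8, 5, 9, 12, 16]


Sorted: [3, 5, 8, 9, 12, 16, 16]
Mean = 69/7
Median = 9
Freq: {3: 1, 16: 2, 8: 1, 5: 1, 9: 1, 12: 1}
Mode: [16]

Mean=69/7, Median=9, Mode=16


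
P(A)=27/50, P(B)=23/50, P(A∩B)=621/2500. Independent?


P(A)×P(B) = 621/2500
P(A∩B) = 621/2500
Equal ✓ → Independent

Yes, independent


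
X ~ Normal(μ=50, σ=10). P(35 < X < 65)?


z₁=(35-50)/10=-1.5, z₂=(65-50)/10=1.5
P = Φ(1.5) - Φ(-1.5) = 0.933193 - 0.066807 = 0.866386 ≈ 0.8664

P(35 < X < 65) ≈ 0.8664


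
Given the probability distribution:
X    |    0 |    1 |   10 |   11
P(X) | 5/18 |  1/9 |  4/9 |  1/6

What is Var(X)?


E[X] = 115/18
E[X²] = 1165/18
Var(X) = E[X²] - (E[X])² = 1165/18 - 13225/324 = 7745/324

Var(X) = 7745/324 ≈ 23.9043


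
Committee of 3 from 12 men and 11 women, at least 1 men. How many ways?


Count by #men:
  1M,2W: C(12,1)×C(11,2)=660
  2M,1W: C(12,2)×C(11,1)=726
  3M,0W: C(12,3)×C(11,0)=220
Total = 1606

1606


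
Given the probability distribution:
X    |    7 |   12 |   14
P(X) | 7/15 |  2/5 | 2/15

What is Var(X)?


E[X] = 149/15
E[X²] = 533/5
Var(X) = E[X²] - (E[X])² = 533/5 - 22201/225 = 1784/225

Var(X) = 1784/225 ≈ 7.9289


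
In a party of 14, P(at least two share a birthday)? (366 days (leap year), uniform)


P(all different) = Π(366-i)/366 for i=0..13
= 0.777440
P(match) = 1 - 0.777440 = 0.222560

P ≈ 0.2226 ≈ 22.26%


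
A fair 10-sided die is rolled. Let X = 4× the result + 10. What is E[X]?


E[die] = (1+10)/2 = 11/2
E[X] = 4×11/2 + 10 = 32

E[X] = 32


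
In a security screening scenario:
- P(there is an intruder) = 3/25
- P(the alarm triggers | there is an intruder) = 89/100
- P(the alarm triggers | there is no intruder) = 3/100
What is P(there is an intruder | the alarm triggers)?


Using Bayes' theorem:
P(A|B) = P(B|A)·P(A) / P(B)

P(the alarm triggers) = 89/100 × 3/25 + 3/100 × 22/25
= 267/2500 + 33/1250 = 333/2500

P(there is an intruder|the alarm triggers) = (267/2500) / (333/2500) = 89/111

P(there is an intruder|the alarm triggers) = 89/111 ≈ 80.18%


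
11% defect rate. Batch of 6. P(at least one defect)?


P(all good) = (89/100)^6 = 496981290961/1000000000000
P(≥1 defect) = 503018709039/1000000000000

P = 503018709039/1000000000000 ≈ 50.30%


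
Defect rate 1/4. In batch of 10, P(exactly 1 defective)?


Binomial: P(X=1) = C(10,1)×p^1×(1-p)^9
= 10 × 1/4 × 19683/262144 = 98415/524288

P(X=1) = 98415/524288 ≈ 18.77%
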